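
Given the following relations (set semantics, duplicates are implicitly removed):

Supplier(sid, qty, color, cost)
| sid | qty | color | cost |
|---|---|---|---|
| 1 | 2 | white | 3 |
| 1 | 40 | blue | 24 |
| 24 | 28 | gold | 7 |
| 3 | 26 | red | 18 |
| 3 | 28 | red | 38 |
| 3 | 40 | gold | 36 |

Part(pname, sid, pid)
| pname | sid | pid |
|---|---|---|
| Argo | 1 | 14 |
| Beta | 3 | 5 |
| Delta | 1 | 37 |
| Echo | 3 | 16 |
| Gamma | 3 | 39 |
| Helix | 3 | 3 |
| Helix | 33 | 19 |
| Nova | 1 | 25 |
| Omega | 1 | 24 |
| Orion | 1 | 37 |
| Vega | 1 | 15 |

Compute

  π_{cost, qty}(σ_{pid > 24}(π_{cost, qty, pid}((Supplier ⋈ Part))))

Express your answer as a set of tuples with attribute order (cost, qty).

Supplier ⋈ Part (natural join on sid): {(1, 2, white, 3, Argo, 14), (1, 2, white, 3, Delta, 37), (1, 2, white, 3, Nova, 25), (1, 2, white, 3, Omega, 24), (1, 2, white, 3, Orion, 37), (1, 2, white, 3, Vega, 15), (1, 40, blue, 24, Argo, 14), (1, 40, blue, 24, Delta, 37), (1, 40, blue, 24, Nova, 25), (1, 40, blue, 24, Omega, 24), (1, 40, blue, 24, Orion, 37), (1, 40, blue, 24, Vega, 15), (3, 26, red, 18, Beta, 5), (3, 26, red, 18, Echo, 16), (3, 26, red, 18, Gamma, 39), (3, 26, red, 18, Helix, 3), (3, 28, red, 38, Beta, 5), (3, 28, red, 38, Echo, 16), (3, 28, red, 38, Gamma, 39), (3, 28, red, 38, Helix, 3), (3, 40, gold, 36, Beta, 5), (3, 40, gold, 36, Echo, 16), (3, 40, gold, 36, Gamma, 39), (3, 40, gold, 36, Helix, 3)}
π_{cost, qty, pid} gives {(18, 26, 16), (18, 26, 3), (18, 26, 39), (18, 26, 5), (24, 40, 14), (24, 40, 15), (24, 40, 24), (24, 40, 25), (24, 40, 37), (3, 2, 14), (3, 2, 15), (3, 2, 24), (3, 2, 25), (3, 2, 37), (36, 40, 16), (36, 40, 3), (36, 40, 39), (36, 40, 5), (38, 28, 16), (38, 28, 3), (38, 28, 39), (38, 28, 5)} (2 duplicate(s) eliminated).
σ[pid > 24]: keep tuples satisfying pid > 24 → {(18, 26, 39), (24, 40, 25), (24, 40, 37), (3, 2, 25), (3, 2, 37), (36, 40, 39), (38, 28, 39)}
π_{cost, qty} gives {(18, 26), (24, 40), (3, 2), (36, 40), (38, 28)} (2 duplicate(s) eliminated).

{(18, 26), (24, 40), (3, 2), (36, 40), (38, 28)}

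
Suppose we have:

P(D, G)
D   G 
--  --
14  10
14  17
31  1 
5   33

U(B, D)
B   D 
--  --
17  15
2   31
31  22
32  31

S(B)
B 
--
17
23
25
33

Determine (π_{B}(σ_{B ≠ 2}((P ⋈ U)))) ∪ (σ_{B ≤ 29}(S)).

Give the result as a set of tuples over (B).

{17, 23, 25, 32}

P ⋈ U (natural join on D): {(31, 1, 2), (31, 1, 32)}
Apply σ_{B ≠ 2}; surviving tuples: {(31, 1, 32)}
Projecting to B: {32}
Apply σ_{B ≤ 29}; surviving tuples: {17, 23, 25}
Union: {32} with {17, 23, 25} → {17, 23, 25, 32}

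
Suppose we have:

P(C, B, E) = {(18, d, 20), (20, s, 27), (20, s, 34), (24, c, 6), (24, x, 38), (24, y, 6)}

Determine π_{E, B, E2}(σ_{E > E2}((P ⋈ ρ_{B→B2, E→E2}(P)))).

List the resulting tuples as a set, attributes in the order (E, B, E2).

{(34, s, 27), (38, x, 6)}

ρ[B→B2, E→E2]: schema becomes (C, B2, E2); tuples unchanged.
Joining P and ρ_{B→B2, E→E2}(P) on C yields {(18, d, 20, d, 20), (20, s, 27, s, 27), (20, s, 27, s, 34), (20, s, 34, s, 27), (20, s, 34, s, 34), (24, c, 6, c, 6), (24, c, 6, x, 38), (24, c, 6, y, 6), (24, x, 38, c, 6), (24, x, 38, x, 38), (24, x, 38, y, 6), (24, y, 6, c, 6), (24, y, 6, x, 38), (24, y, 6, y, 6)}.
Apply σ_{E > E2}; surviving tuples: {(20, s, 34, s, 27), (24, x, 38, c, 6), (24, x, 38, y, 6)}
Projecting to E, B, E2 (1 duplicate(s) eliminated): {(34, s, 27), (38, x, 6)}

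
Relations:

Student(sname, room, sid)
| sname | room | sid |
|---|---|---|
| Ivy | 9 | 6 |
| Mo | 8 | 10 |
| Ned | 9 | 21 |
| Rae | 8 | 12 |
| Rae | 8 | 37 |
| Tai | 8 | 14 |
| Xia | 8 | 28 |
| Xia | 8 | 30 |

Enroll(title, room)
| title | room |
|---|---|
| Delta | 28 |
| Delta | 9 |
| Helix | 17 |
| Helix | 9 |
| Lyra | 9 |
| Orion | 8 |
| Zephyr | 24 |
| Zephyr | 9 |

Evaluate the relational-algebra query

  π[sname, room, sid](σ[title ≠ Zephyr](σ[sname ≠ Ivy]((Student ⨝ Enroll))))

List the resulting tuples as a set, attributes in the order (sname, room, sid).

{(Mo, 8, 10), (Ned, 9, 21), (Rae, 8, 12), (Rae, 8, 37), (Tai, 8, 14), (Xia, 8, 28), (Xia, 8, 30)}

Natural join on room: {(Ivy, 9, 6, Delta), (Ivy, 9, 6, Helix), (Ivy, 9, 6, Lyra), (Ivy, 9, 6, Zephyr), (Mo, 8, 10, Orion), (Ned, 9, 21, Delta), (Ned, 9, 21, Helix), (Ned, 9, 21, Lyra), (Ned, 9, 21, Zephyr), (Rae, 8, 12, Orion), (Rae, 8, 37, Orion), (Tai, 8, 14, Orion), (Xia, 8, 28, Orion), (Xia, 8, 30, Orion)}
Filtering on sname ≠ Ivy leaves {(Mo, 8, 10, Orion), (Ned, 9, 21, Delta), (Ned, 9, 21, Helix), (Ned, 9, 21, Lyra), (Ned, 9, 21, Zephyr), (Rae, 8, 12, Orion), (Rae, 8, 37, Orion), (Tai, 8, 14, Orion), (Xia, 8, 28, Orion), (Xia, 8, 30, Orion)}.
Filtering on title ≠ Zephyr leaves {(Mo, 8, 10, Orion), (Ned, 9, 21, Delta), (Ned, 9, 21, Helix), (Ned, 9, 21, Lyra), (Rae, 8, 12, Orion), (Rae, 8, 37, Orion), (Tai, 8, 14, Orion), (Xia, 8, 28, Orion), (Xia, 8, 30, Orion)}.
π_{sname, room, sid} gives {(Mo, 8, 10), (Ned, 9, 21), (Rae, 8, 12), (Rae, 8, 37), (Tai, 8, 14), (Xia, 8, 28), (Xia, 8, 30)} (2 duplicate(s) eliminated).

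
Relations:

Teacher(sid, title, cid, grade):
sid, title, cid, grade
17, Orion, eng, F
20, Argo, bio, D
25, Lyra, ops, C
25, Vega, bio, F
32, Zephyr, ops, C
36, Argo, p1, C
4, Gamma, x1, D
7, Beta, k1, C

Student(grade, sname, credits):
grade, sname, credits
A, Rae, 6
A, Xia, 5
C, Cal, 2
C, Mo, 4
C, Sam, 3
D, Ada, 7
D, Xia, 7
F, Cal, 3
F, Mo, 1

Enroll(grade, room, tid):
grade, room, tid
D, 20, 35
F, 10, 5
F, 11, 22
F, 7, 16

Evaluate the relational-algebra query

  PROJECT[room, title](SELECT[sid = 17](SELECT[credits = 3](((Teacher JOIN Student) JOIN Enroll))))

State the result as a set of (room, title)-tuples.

Natural join on grade: {(17, Orion, eng, F, Cal, 3), (17, Orion, eng, F, Mo, 1), (20, Argo, bio, D, Ada, 7), (20, Argo, bio, D, Xia, 7), (25, Lyra, ops, C, Cal, 2), (25, Lyra, ops, C, Mo, 4), (25, Lyra, ops, C, Sam, 3), (25, Vega, bio, F, Cal, 3), (25, Vega, bio, F, Mo, 1), (32, Zephyr, ops, C, Cal, 2), (32, Zephyr, ops, C, Mo, 4), (32, Zephyr, ops, C, Sam, 3), (36, Argo, p1, C, Cal, 2), (36, Argo, p1, C, Mo, 4), (36, Argo, p1, C, Sam, 3), (4, Gamma, x1, D, Ada, 7), (4, Gamma, x1, D, Xia, 7), (7, Beta, k1, C, Cal, 2), (7, Beta, k1, C, Mo, 4), (7, Beta, k1, C, Sam, 3)}
Natural join on grade: {(17, Orion, eng, F, Cal, 3, 10, 5), (17, Orion, eng, F, Cal, 3, 11, 22), (17, Orion, eng, F, Cal, 3, 7, 16), (17, Orion, eng, F, Mo, 1, 10, 5), (17, Orion, eng, F, Mo, 1, 11, 22), (17, Orion, eng, F, Mo, 1, 7, 16), (20, Argo, bio, D, Ada, 7, 20, 35), (20, Argo, bio, D, Xia, 7, 20, 35), (25, Vega, bio, F, Cal, 3, 10, 5), (25, Vega, bio, F, Cal, 3, 11, 22), (25, Vega, bio, F, Cal, 3, 7, 16), (25, Vega, bio, F, Mo, 1, 10, 5), (25, Vega, bio, F, Mo, 1, 11, 22), (25, Vega, bio, F, Mo, 1, 7, 16), (4, Gamma, x1, D, Ada, 7, 20, 35), (4, Gamma, x1, D, Xia, 7, 20, 35)}
Apply σ_{credits = 3}; surviving tuples: {(17, Orion, eng, F, Cal, 3, 10, 5), (17, Orion, eng, F, Cal, 3, 11, 22), (17, Orion, eng, F, Cal, 3, 7, 16), (25, Vega, bio, F, Cal, 3, 10, 5), (25, Vega, bio, F, Cal, 3, 11, 22), (25, Vega, bio, F, Cal, 3, 7, 16)}
Apply σ_{sid = 17}; surviving tuples: {(17, Orion, eng, F, Cal, 3, 10, 5), (17, Orion, eng, F, Cal, 3, 11, 22), (17, Orion, eng, F, Cal, 3, 7, 16)}
π[room, title]: project onto (room, title) → {(10, Orion), (11, Orion), (7, Orion)}

{(10, Orion), (11, Orion), (7, Orion)}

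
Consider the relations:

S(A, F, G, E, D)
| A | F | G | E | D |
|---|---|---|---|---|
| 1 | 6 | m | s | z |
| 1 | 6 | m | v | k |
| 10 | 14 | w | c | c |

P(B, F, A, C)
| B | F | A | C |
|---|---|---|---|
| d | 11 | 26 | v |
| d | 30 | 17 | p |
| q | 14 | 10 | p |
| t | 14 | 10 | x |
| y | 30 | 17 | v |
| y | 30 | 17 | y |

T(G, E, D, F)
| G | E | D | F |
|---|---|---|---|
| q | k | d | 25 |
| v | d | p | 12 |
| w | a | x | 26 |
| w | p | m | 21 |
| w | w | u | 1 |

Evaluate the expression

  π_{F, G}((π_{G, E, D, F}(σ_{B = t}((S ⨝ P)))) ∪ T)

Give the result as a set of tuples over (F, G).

{(1, w), (12, v), (14, w), (21, w), (25, q), (26, w)}

Joining S and P on A, F yields {(10, 14, w, c, c, q, p), (10, 14, w, c, c, t, x)}.
Filtering on B = t leaves {(10, 14, w, c, c, t, x)}.
Keep only column(s) G, E, D, F: {(w, c, c, 14)}
Set union of the two operands is {(q, k, d, 25), (v, d, p, 12), (w, a, x, 26), (w, c, c, 14), (w, p, m, 21), (w, w, u, 1)}.
Keep only column(s) F, G: {(1, w), (12, v), (14, w), (21, w), (25, q), (26, w)}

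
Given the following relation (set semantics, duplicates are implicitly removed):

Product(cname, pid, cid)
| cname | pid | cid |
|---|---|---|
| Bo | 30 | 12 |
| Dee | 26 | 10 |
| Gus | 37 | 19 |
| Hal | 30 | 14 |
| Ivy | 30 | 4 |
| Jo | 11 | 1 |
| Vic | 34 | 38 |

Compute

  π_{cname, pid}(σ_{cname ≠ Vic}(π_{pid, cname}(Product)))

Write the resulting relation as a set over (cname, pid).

{(Bo, 30), (Dee, 26), (Gus, 37), (Hal, 30), (Ivy, 30), (Jo, 11)}

π_{pid, cname} gives {(11, Jo), (26, Dee), (30, Bo), (30, Hal), (30, Ivy), (34, Vic), (37, Gus)}.
Apply σ_{cname ≠ Vic}; surviving tuples: {(11, Jo), (26, Dee), (30, Bo), (30, Hal), (30, Ivy), (37, Gus)}
π_{cname, pid} gives {(Bo, 30), (Dee, 26), (Gus, 37), (Hal, 30), (Ivy, 30), (Jo, 11)}.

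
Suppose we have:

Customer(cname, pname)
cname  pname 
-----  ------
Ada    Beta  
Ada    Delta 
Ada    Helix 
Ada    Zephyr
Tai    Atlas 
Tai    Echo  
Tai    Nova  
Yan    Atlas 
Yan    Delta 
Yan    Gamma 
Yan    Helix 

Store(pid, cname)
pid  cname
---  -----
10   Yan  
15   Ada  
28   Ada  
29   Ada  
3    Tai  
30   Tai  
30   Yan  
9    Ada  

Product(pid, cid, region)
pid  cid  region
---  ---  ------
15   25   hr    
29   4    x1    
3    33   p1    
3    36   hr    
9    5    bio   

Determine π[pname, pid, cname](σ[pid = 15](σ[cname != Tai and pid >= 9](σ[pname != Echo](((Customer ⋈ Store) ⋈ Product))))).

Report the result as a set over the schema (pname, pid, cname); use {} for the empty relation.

{(Beta, 15, Ada), (Delta, 15, Ada), (Helix, 15, Ada), (Zephyr, 15, Ada)}

Customer ⋈ Store (natural join on cname): {(Ada, Beta, 15), (Ada, Beta, 28), (Ada, Beta, 29), (Ada, Beta, 9), (Ada, Delta, 15), (Ada, Delta, 28), (Ada, Delta, 29), (Ada, Delta, 9), (Ada, Helix, 15), (Ada, Helix, 28), (Ada, Helix, 29), (Ada, Helix, 9), (Ada, Zephyr, 15), (Ada, Zephyr, 28), (Ada, Zephyr, 29), (Ada, Zephyr, 9), (Tai, Atlas, 3), (Tai, Atlas, 30), (Tai, Echo, 3), (Tai, Echo, 30), (Tai, Nova, 3), (Tai, Nova, 30), (Yan, Atlas, 10), (Yan, Atlas, 30), (Yan, Delta, 10), (Yan, Delta, 30), (Yan, Gamma, 10), (Yan, Gamma, 30), (Yan, Helix, 10), (Yan, Helix, 30)}
(Customer ⋈ Store) ⋈ Product (natural join on pid): {(Ada, Beta, 15, 25, hr), (Ada, Beta, 29, 4, x1), (Ada, Beta, 9, 5, bio), (Ada, Delta, 15, 25, hr), (Ada, Delta, 29, 4, x1), (Ada, Delta, 9, 5, bio), (Ada, Helix, 15, 25, hr), (Ada, Helix, 29, 4, x1), (Ada, Helix, 9, 5, bio), (Ada, Zephyr, 15, 25, hr), (Ada, Zephyr, 29, 4, x1), (Ada, Zephyr, 9, 5, bio), (Tai, Atlas, 3, 33, p1), (Tai, Atlas, 3, 36, hr), (Tai, Echo, 3, 33, p1), (Tai, Echo, 3, 36, hr), (Tai, Nova, 3, 33, p1), (Tai, Nova, 3, 36, hr)}
Filtering on pname != Echo leaves {(Ada, Beta, 15, 25, hr), (Ada, Beta, 29, 4, x1), (Ada, Beta, 9, 5, bio), (Ada, Delta, 15, 25, hr), (Ada, Delta, 29, 4, x1), (Ada, Delta, 9, 5, bio), (Ada, Helix, 15, 25, hr), (Ada, Helix, 29, 4, x1), (Ada, Helix, 9, 5, bio), (Ada, Zephyr, 15, 25, hr), (Ada, Zephyr, 29, 4, x1), (Ada, Zephyr, 9, 5, bio), (Tai, Atlas, 3, 33, p1), (Tai, Atlas, 3, 36, hr), (Tai, Nova, 3, 33, p1), (Tai, Nova, 3, 36, hr)}.
Filtering on cname != Tai and pid >= 9 leaves {(Ada, Beta, 15, 25, hr), (Ada, Beta, 29, 4, x1), (Ada, Beta, 9, 5, bio), (Ada, Delta, 15, 25, hr), (Ada, Delta, 29, 4, x1), (Ada, Delta, 9, 5, bio), (Ada, Helix, 15, 25, hr), (Ada, Helix, 29, 4, x1), (Ada, Helix, 9, 5, bio), (Ada, Zephyr, 15, 25, hr), (Ada, Zephyr, 29, 4, x1), (Ada, Zephyr, 9, 5, bio)}.
Filtering on pid = 15 leaves {(Ada, Beta, 15, 25, hr), (Ada, Delta, 15, 25, hr), (Ada, Helix, 15, 25, hr), (Ada, Zephyr, 15, 25, hr)}.
Keep only column(s) pname, pid, cname: {(Beta, 15, Ada), (Delta, 15, Ada), (Helix, 15, Ada), (Zephyr, 15, Ada)}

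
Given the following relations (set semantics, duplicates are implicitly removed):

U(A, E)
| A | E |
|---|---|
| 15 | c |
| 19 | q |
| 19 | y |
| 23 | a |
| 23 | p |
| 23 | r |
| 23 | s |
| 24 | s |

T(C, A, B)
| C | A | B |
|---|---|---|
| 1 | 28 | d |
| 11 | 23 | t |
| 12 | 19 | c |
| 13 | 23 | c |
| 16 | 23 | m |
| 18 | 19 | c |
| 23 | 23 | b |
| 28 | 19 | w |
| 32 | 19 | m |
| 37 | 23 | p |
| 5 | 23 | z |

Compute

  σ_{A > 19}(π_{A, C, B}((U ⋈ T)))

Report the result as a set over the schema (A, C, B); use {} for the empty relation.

Joining U and T on A yields {(19, q, 12, c), (19, q, 18, c), (19, q, 28, w), (19, q, 32, m), (19, y, 12, c), (19, y, 18, c), (19, y, 28, w), (19, y, 32, m), (23, a, 11, t), (23, a, 13, c), (23, a, 16, m), (23, a, 23, b), (23, a, 37, p), (23, a, 5, z), (23, p, 11, t), (23, p, 13, c), (23, p, 16, m), (23, p, 23, b), (23, p, 37, p), (23, p, 5, z), (23, r, 11, t), (23, r, 13, c), (23, r, 16, m), (23, r, 23, b), (23, r, 37, p), (23, r, 5, z), (23, s, 11, t), (23, s, 13, c), (23, s, 16, m), (23, s, 23, b), (23, s, 37, p), (23, s, 5, z)}.
π[A, C, B]: project onto (A, C, B) (22 duplicate(s) eliminated) → {(19, 12, c), (19, 18, c), (19, 28, w), (19, 32, m), (23, 11, t), (23, 13, c), (23, 16, m), (23, 23, b), (23, 37, p), (23, 5, z)}
Apply σ_{A > 19}; surviving tuples: {(23, 11, t), (23, 13, c), (23, 16, m), (23, 23, b), (23, 37, p), (23, 5, z)}

{(23, 11, t), (23, 13, c), (23, 16, m), (23, 23, b), (23, 37, p), (23, 5, z)}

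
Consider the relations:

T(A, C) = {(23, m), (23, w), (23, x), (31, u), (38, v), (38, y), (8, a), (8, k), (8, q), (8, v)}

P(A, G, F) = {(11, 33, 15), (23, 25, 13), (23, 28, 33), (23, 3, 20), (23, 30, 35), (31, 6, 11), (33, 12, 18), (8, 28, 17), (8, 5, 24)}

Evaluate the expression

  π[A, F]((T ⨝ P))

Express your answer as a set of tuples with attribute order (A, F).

{(23, 13), (23, 20), (23, 33), (23, 35), (31, 11), (8, 17), (8, 24)}

T ⋈ P (natural join on A): {(23, m, 25, 13), (23, m, 28, 33), (23, m, 3, 20), (23, m, 30, 35), (23, w, 25, 13), (23, w, 28, 33), (23, w, 3, 20), (23, w, 30, 35), (23, x, 25, 13), (23, x, 28, 33), (23, x, 3, 20), (23, x, 30, 35), (31, u, 6, 11), (8, a, 28, 17), (8, a, 5, 24), (8, k, 28, 17), (8, k, 5, 24), (8, q, 28, 17), (8, q, 5, 24), (8, v, 28, 17), (8, v, 5, 24)}
Keep only column(s) A, F (14 duplicate(s) eliminated): {(23, 13), (23, 20), (23, 33), (23, 35), (31, 11), (8, 17), (8, 24)}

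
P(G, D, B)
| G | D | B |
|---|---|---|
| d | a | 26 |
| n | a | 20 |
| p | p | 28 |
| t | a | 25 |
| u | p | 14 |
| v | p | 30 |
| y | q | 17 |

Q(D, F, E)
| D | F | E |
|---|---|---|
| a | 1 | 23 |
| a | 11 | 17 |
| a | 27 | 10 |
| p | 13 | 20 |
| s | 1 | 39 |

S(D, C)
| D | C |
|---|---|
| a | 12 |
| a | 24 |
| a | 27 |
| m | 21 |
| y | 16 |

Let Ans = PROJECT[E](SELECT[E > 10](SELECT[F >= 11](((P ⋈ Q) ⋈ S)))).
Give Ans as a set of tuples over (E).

{17}

Natural join on D: {(d, a, 26, 1, 23), (d, a, 26, 11, 17), (d, a, 26, 27, 10), (n, a, 20, 1, 23), (n, a, 20, 11, 17), (n, a, 20, 27, 10), (p, p, 28, 13, 20), (t, a, 25, 1, 23), (t, a, 25, 11, 17), (t, a, 25, 27, 10), (u, p, 14, 13, 20), (v, p, 30, 13, 20)}
Natural join on D: {(d, a, 26, 1, 23, 12), (d, a, 26, 1, 23, 24), (d, a, 26, 1, 23, 27), (d, a, 26, 11, 17, 12), (d, a, 26, 11, 17, 24), (d, a, 26, 11, 17, 27), (d, a, 26, 27, 10, 12), (d, a, 26, 27, 10, 24), (d, a, 26, 27, 10, 27), (n, a, 20, 1, 23, 12), (n, a, 20, 1, 23, 24), (n, a, 20, 1, 23, 27), (n, a, 20, 11, 17, 12), (n, a, 20, 11, 17, 24), (n, a, 20, 11, 17, 27), (n, a, 20, 27, 10, 12), (n, a, 20, 27, 10, 24), (n, a, 20, 27, 10, 27), (t, a, 25, 1, 23, 12), (t, a, 25, 1, 23, 24), (t, a, 25, 1, 23, 27), (t, a, 25, 11, 17, 12), (t, a, 25, 11, 17, 24), (t, a, 25, 11, 17, 27), (t, a, 25, 27, 10, 12), (t, a, 25, 27, 10, 24), (t, a, 25, 27, 10, 27)}
Apply σ_{F >= 11}; surviving tuples: {(d, a, 26, 11, 17, 12), (d, a, 26, 11, 17, 24), (d, a, 26, 11, 17, 27), (d, a, 26, 27, 10, 12), (d, a, 26, 27, 10, 24), (d, a, 26, 27, 10, 27), (n, a, 20, 11, 17, 12), (n, a, 20, 11, 17, 24), (n, a, 20, 11, 17, 27), (n, a, 20, 27, 10, 12), (n, a, 20, 27, 10, 24), (n, a, 20, 27, 10, 27), (t, a, 25, 11, 17, 12), (t, a, 25, 11, 17, 24), (t, a, 25, 11, 17, 27), (t, a, 25, 27, 10, 12), (t, a, 25, 27, 10, 24), (t, a, 25, 27, 10, 27)}
Apply σ_{E > 10}; surviving tuples: {(d, a, 26, 11, 17, 12), (d, a, 26, 11, 17, 24), (d, a, 26, 11, 17, 27), (n, a, 20, 11, 17, 12), (n, a, 20, 11, 17, 24), (n, a, 20, 11, 17, 27), (t, a, 25, 11, 17, 12), (t, a, 25, 11, 17, 24), (t, a, 25, 11, 17, 27)}
Projecting to E (8 duplicate(s) eliminated): {17}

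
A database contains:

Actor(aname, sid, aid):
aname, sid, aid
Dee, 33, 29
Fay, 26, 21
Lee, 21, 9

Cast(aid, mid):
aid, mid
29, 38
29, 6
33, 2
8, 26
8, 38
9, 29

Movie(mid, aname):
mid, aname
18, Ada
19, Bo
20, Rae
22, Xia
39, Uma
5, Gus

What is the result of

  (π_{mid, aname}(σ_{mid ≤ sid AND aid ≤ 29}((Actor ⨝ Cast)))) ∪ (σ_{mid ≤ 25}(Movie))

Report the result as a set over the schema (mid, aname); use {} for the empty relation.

Actor ⋈ Cast (natural join on aid): {(Dee, 33, 29, 38), (Dee, 33, 29, 6), (Lee, 21, 9, 29)}
Filtering on mid ≤ sid AND aid ≤ 29 leaves {(Dee, 33, 29, 6)}.
π[mid, aname]: project onto (mid, aname) → {(6, Dee)}
Filtering on mid ≤ 25 leaves {(18, Ada), (19, Bo), (20, Rae), (22, Xia), (5, Gus)}.
Taking the union: {(18, Ada), (19, Bo), (20, Rae), (22, Xia), (5, Gus), (6, Dee)}

{(18, Ada), (19, Bo), (20, Rae), (22, Xia), (5, Gus), (6, Dee)}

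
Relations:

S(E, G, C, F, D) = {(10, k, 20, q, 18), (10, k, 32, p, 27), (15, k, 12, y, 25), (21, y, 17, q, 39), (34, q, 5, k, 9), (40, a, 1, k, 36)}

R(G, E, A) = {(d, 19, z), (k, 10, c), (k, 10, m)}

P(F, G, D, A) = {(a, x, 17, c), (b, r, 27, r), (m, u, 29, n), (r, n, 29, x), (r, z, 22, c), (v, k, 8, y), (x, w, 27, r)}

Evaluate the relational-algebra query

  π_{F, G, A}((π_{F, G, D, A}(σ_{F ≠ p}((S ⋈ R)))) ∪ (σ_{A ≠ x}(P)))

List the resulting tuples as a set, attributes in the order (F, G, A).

S ⋈ R (natural join on E, G): {(10, k, 20, q, 18, c), (10, k, 20, q, 18, m), (10, k, 32, p, 27, c), (10, k, 32, p, 27, m)}
Selection F ≠ p: {(10, k, 20, q, 18, c), (10, k, 20, q, 18, m)}
π_{F, G, D, A} gives {(q, k, 18, c), (q, k, 18, m)}.
Selection A ≠ x: {(a, x, 17, c), (b, r, 27, r), (m, u, 29, n), (r, z, 22, c), (v, k, 8, y), (x, w, 27, r)}
Set union of the two operands is {(a, x, 17, c), (b, r, 27, r), (m, u, 29, n), (q, k, 18, c), (q, k, 18, m), (r, z, 22, c), (v, k, 8, y), (x, w, 27, r)}.
π_{F, G, A} gives {(a, x, c), (b, r, r), (m, u, n), (q, k, c), (q, k, m), (r, z, c), (v, k, y), (x, w, r)}.

{(a, x, c), (b, r, r), (m, u, n), (q, k, c), (q, k, m), (r, z, c), (v, k, y), (x, w, r)}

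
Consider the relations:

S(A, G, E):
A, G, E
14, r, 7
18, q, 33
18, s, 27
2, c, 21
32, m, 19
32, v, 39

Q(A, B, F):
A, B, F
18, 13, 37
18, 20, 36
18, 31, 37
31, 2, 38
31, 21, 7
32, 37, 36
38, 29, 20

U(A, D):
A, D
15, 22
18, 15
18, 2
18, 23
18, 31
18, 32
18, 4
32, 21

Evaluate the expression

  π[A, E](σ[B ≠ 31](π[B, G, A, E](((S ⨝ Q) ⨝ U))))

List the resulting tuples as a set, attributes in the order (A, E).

{(18, 27), (18, 33), (32, 19), (32, 39)}

S ⋈ Q (natural join on A): {(18, q, 33, 13, 37), (18, q, 33, 20, 36), (18, q, 33, 31, 37), (18, s, 27, 13, 37), (18, s, 27, 20, 36), (18, s, 27, 31, 37), (32, m, 19, 37, 36), (32, v, 39, 37, 36)}
(S ⨝ Q) ⋈ U (natural join on A): {(18, q, 33, 13, 37, 15), (18, q, 33, 13, 37, 2), (18, q, 33, 13, 37, 23), (18, q, 33, 13, 37, 31), (18, q, 33, 13, 37, 32), (18, q, 33, 13, 37, 4), (18, q, 33, 20, 36, 15), (18, q, 33, 20, 36, 2), (18, q, 33, 20, 36, 23), (18, q, 33, 20, 36, 31), (18, q, 33, 20, 36, 32), (18, q, 33, 20, 36, 4), (18, q, 33, 31, 37, 15), (18, q, 33, 31, 37, 2), (18, q, 33, 31, 37, 23), (18, q, 33, 31, 37, 31), (18, q, 33, 31, 37, 32), (18, q, 33, 31, 37, 4), (18, s, 27, 13, 37, 15), (18, s, 27, 13, 37, 2), (18, s, 27, 13, 37, 23), (18, s, 27, 13, 37, 31), (18, s, 27, 13, 37, 32), (18, s, 27, 13, 37, 4), (18, s, 27, 20, 36, 15), (18, s, 27, 20, 36, 2), (18, s, 27, 20, 36, 23), (18, s, 27, 20, 36, 31), (18, s, 27, 20, 36, 32), (18, s, 27, 20, 36, 4), (18, s, 27, 31, 37, 15), (18, s, 27, 31, 37, 2), (18, s, 27, 31, 37, 23), (18, s, 27, 31, 37, 31), (18, s, 27, 31, 37, 32), (18, s, 27, 31, 37, 4), (32, m, 19, 37, 36, 21), (32, v, 39, 37, 36, 21)}
Projecting to B, G, A, E (30 duplicate(s) eliminated): {(13, q, 18, 33), (13, s, 18, 27), (20, q, 18, 33), (20, s, 18, 27), (31, q, 18, 33), (31, s, 18, 27), (37, m, 32, 19), (37, v, 32, 39)}
Filtering on B ≠ 31 leaves {(13, q, 18, 33), (13, s, 18, 27), (20, q, 18, 33), (20, s, 18, 27), (37, m, 32, 19), (37, v, 32, 39)}.
Projecting to A, E (2 duplicate(s) eliminated): {(18, 27), (18, 33), (32, 19), (32, 39)}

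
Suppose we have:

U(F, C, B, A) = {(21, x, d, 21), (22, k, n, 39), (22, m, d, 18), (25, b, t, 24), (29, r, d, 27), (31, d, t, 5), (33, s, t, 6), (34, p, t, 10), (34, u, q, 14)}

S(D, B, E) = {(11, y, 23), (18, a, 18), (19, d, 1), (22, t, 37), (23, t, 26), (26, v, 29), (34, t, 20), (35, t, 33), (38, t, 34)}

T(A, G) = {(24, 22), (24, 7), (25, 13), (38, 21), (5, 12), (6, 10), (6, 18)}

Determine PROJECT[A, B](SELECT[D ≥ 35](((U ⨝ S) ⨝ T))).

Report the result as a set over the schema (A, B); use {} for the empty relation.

Natural join on B: {(21, x, d, 21, 19, 1), (22, m, d, 18, 19, 1), (25, b, t, 24, 22, 37), (25, b, t, 24, 23, 26), (25, b, t, 24, 34, 20), (25, b, t, 24, 35, 33), (25, b, t, 24, 38, 34), (29, r, d, 27, 19, 1), (31, d, t, 5, 22, 37), (31, d, t, 5, 23, 26), (31, d, t, 5, 34, 20), (31, d, t, 5, 35, 33), (31, d, t, 5, 38, 34), (33, s, t, 6, 22, 37), (33, s, t, 6, 23, 26), (33, s, t, 6, 34, 20), (33, s, t, 6, 35, 33), (33, s, t, 6, 38, 34), (34, p, t, 10, 22, 37), (34, p, t, 10, 23, 26), (34, p, t, 10, 34, 20), (34, p, t, 10, 35, 33), (34, p, t, 10, 38, 34)}
Natural join on A: {(25, b, t, 24, 22, 37, 22), (25, b, t, 24, 22, 37, 7), (25, b, t, 24, 23, 26, 22), (25, b, t, 24, 23, 26, 7), (25, b, t, 24, 34, 20, 22), (25, b, t, 24, 34, 20, 7), (25, b, t, 24, 35, 33, 22), (25, b, t, 24, 35, 33, 7), (25, b, t, 24, 38, 34, 22), (25, b, t, 24, 38, 34, 7), (31, d, t, 5, 22, 37, 12), (31, d, t, 5, 23, 26, 12), (31, d, t, 5, 34, 20, 12), (31, d, t, 5, 35, 33, 12), (31, d, t, 5, 38, 34, 12), (33, s, t, 6, 22, 37, 10), (33, s, t, 6, 22, 37, 18), (33, s, t, 6, 23, 26, 10), (33, s, t, 6, 23, 26, 18), (33, s, t, 6, 34, 20, 10), (33, s, t, 6, 34, 20, 18), (33, s, t, 6, 35, 33, 10), (33, s, t, 6, 35, 33, 18), (33, s, t, 6, 38, 34, 10), (33, s, t, 6, 38, 34, 18)}
Filtering on D ≥ 35 leaves {(25, b, t, 24, 35, 33, 22), (25, b, t, 24, 35, 33, 7), (25, b, t, 24, 38, 34, 22), (25, b, t, 24, 38, 34, 7), (31, d, t, 5, 35, 33, 12), (31, d, t, 5, 38, 34, 12), (33, s, t, 6, 35, 33, 10), (33, s, t, 6, 35, 33, 18), (33, s, t, 6, 38, 34, 10), (33, s, t, 6, 38, 34, 18)}.
Keep only column(s) A, B (7 duplicate(s) eliminated): {(24, t), (5, t), (6, t)}

{(24, t), (5, t), (6, t)}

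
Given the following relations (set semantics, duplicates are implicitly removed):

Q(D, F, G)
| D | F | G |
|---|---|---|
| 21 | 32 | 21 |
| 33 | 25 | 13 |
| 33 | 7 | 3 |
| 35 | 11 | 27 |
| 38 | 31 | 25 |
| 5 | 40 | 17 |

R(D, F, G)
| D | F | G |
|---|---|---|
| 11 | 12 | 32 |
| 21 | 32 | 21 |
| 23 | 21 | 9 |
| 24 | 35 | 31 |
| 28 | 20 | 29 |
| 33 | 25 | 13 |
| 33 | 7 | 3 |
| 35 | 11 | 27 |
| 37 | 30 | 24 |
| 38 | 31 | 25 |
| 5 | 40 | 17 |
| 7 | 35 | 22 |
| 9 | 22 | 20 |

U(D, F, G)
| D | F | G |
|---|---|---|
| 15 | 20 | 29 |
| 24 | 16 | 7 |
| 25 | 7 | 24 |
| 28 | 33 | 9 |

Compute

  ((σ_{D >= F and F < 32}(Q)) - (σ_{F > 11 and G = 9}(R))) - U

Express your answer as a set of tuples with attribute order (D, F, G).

Apply σ_{D >= F and F < 32}; surviving tuples: {(33, 25, 13), (33, 7, 3), (35, 11, 27), (38, 31, 25)}
Apply σ_{F > 11 and G = 9}; surviving tuples: {(23, 21, 9)}
Taking the difference: {(33, 25, 13), (33, 7, 3), (35, 11, 27), (38, 31, 25)}
Taking the difference: {(33, 25, 13), (33, 7, 3), (35, 11, 27), (38, 31, 25)}

{(33, 25, 13), (33, 7, 3), (35, 11, 27), (38, 31, 25)}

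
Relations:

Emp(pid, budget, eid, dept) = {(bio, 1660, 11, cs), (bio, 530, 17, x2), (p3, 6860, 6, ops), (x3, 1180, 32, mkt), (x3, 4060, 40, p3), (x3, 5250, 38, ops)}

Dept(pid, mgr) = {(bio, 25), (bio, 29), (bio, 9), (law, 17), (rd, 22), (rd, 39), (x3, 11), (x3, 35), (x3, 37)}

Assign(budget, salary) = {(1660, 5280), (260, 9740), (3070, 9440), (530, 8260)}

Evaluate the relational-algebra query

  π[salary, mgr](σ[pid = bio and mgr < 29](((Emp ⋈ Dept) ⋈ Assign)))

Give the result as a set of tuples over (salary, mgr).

Joining Emp and Dept on pid yields {(bio, 1660, 11, cs, 25), (bio, 1660, 11, cs, 29), (bio, 1660, 11, cs, 9), (bio, 530, 17, x2, 25), (bio, 530, 17, x2, 29), (bio, 530, 17, x2, 9), (x3, 1180, 32, mkt, 11), (x3, 1180, 32, mkt, 35), (x3, 1180, 32, mkt, 37), (x3, 4060, 40, p3, 11), (x3, 4060, 40, p3, 35), (x3, 4060, 40, p3, 37), (x3, 5250, 38, ops, 11), (x3, 5250, 38, ops, 35), (x3, 5250, 38, ops, 37)}.
Joining (Emp ⋈ Dept) and Assign on budget yields {(bio, 1660, 11, cs, 25, 5280), (bio, 1660, 11, cs, 29, 5280), (bio, 1660, 11, cs, 9, 5280), (bio, 530, 17, x2, 25, 8260), (bio, 530, 17, x2, 29, 8260), (bio, 530, 17, x2, 9, 8260)}.
σ[pid = bio and mgr < 29]: keep tuples satisfying pid = bio and mgr < 29 → {(bio, 1660, 11, cs, 25, 5280), (bio, 1660, 11, cs, 9, 5280), (bio, 530, 17, x2, 25, 8260), (bio, 530, 17, x2, 9, 8260)}
Projecting to salary, mgr: {(5280, 25), (5280, 9), (8260, 25), (8260, 9)}

{(5280, 25), (5280, 9), (8260, 25), (8260, 9)}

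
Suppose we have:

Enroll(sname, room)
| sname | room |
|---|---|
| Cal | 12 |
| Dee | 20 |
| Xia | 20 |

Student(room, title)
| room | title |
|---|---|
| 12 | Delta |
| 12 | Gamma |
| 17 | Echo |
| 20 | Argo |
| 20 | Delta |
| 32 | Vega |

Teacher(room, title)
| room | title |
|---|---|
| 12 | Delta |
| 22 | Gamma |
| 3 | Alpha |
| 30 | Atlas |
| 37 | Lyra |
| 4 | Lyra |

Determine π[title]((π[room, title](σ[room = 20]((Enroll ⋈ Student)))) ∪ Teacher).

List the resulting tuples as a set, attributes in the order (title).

{Alpha, Argo, Atlas, Delta, Gamma, Lyra}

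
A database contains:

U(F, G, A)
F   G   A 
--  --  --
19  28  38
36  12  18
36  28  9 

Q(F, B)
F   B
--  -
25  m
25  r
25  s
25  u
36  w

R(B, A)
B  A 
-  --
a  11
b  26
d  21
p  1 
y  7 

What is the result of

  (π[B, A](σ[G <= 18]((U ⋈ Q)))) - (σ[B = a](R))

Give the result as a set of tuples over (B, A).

{(w, 18)}

U ⋈ Q (natural join on F): {(36, 12, 18, w), (36, 28, 9, w)}
Filtering on G <= 18 leaves {(36, 12, 18, w)}.
π_{B, A} gives {(w, 18)}.
Filtering on B = a leaves {(a, 11)}.
Difference: {(w, 18)} with {(a, 11)} → {(w, 18)}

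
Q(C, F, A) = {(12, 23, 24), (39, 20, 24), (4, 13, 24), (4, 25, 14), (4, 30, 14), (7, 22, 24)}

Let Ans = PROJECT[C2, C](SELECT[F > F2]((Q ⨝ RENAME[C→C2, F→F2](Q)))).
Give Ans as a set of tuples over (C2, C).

ρ[C→C2, F→F2]: schema becomes (C2, F2, A); tuples unchanged.
Natural join on A: {(12, 23, 24, 12, 23), (12, 23, 24, 39, 20), (12, 23, 24, 4, 13), (12, 23, 24, 7, 22), (39, 20, 24, 12, 23), (39, 20, 24, 39, 20), (39, 20, 24, 4, 13), (39, 20, 24, 7, 22), (4, 13, 24, 12, 23), (4, 13, 24, 39, 20), (4, 13, 24, 4, 13), (4, 13, 24, 7, 22), (4, 25, 14, 4, 25), (4, 25, 14, 4, 30), (4, 30, 14, 4, 25), (4, 30, 14, 4, 30), (7, 22, 24, 12, 23), (7, 22, 24, 39, 20), (7, 22, 24, 4, 13), (7, 22, 24, 7, 22)}
Apply σ_{F > F2}; surviving tuples: {(12, 23, 24, 39, 20), (12, 23, 24, 4, 13), (12, 23, 24, 7, 22), (39, 20, 24, 4, 13), (4, 30, 14, 4, 25), (7, 22, 24, 39, 20), (7, 22, 24, 4, 13)}
Projecting to C2, C: {(39, 12), (39, 7), (4, 12), (4, 39), (4, 4), (4, 7), (7, 12)}

{(39, 12), (39, 7), (4, 12), (4, 39), (4, 4), (4, 7), (7, 12)}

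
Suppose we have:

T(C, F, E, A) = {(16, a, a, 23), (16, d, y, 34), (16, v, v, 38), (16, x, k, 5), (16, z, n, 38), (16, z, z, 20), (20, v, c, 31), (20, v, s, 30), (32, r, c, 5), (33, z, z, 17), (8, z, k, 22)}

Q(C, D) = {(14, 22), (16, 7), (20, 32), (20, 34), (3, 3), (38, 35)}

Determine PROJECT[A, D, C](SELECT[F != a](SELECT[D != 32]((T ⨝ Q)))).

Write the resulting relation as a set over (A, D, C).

T ⋈ Q (natural join on C): {(16, a, a, 23, 7), (16, d, y, 34, 7), (16, v, v, 38, 7), (16, x, k, 5, 7), (16, z, n, 38, 7), (16, z, z, 20, 7), (20, v, c, 31, 32), (20, v, c, 31, 34), (20, v, s, 30, 32), (20, v, s, 30, 34)}
σ[D != 32]: keep tuples satisfying D != 32 → {(16, a, a, 23, 7), (16, d, y, 34, 7), (16, v, v, 38, 7), (16, x, k, 5, 7), (16, z, n, 38, 7), (16, z, z, 20, 7), (20, v, c, 31, 34), (20, v, s, 30, 34)}
σ[F != a]: keep tuples satisfying F != a → {(16, d, y, 34, 7), (16, v, v, 38, 7), (16, x, k, 5, 7), (16, z, n, 38, 7), (16, z, z, 20, 7), (20, v, c, 31, 34), (20, v, s, 30, 34)}
π[A, D, C]: project onto (A, D, C) (1 duplicate(s) eliminated) → {(20, 7, 16), (30, 34, 20), (31, 34, 20), (34, 7, 16), (38, 7, 16), (5, 7, 16)}

{(20, 7, 16), (30, 34, 20), (31, 34, 20), (34, 7, 16), (38, 7, 16), (5, 7, 16)}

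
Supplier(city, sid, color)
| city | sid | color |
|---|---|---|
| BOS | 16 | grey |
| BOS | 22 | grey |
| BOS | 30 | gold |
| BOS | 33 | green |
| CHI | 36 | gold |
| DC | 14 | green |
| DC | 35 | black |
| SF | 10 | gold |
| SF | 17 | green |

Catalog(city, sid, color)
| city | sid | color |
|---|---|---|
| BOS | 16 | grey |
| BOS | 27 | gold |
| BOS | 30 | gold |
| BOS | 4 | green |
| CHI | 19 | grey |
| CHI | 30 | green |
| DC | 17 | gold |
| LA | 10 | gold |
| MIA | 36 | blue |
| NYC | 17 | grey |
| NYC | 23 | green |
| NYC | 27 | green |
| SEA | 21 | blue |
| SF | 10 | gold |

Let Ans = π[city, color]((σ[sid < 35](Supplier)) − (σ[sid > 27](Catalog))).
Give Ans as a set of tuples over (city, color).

{(BOS, green), (BOS, grey), (DC, green), (SF, gold), (SF, green)}

σ[sid < 35]: keep tuples satisfying sid < 35 → {(BOS, 16, grey), (BOS, 22, grey), (BOS, 30, gold), (BOS, 33, green), (DC, 14, green), (SF, 10, gold), (SF, 17, green)}
σ[sid > 27]: keep tuples satisfying sid > 27 → {(BOS, 30, gold), (CHI, 30, green), (MIA, 36, blue)}
Difference: {(BOS, 16, grey), (BOS, 22, grey), (BOS, 30, gold), (BOS, 33, green), (DC, 14, green), (SF, 10, gold), (SF, 17, green)} with {(BOS, 30, gold), (CHI, 30, green), (MIA, 36, blue)} → {(BOS, 16, grey), (BOS, 22, grey), (BOS, 33, green), (DC, 14, green), (SF, 10, gold), (SF, 17, green)}
π[city, color]: project onto (city, color) (1 duplicate(s) eliminated) → {(BOS, green), (BOS, grey), (DC, green), (SF, gold), (SF, green)}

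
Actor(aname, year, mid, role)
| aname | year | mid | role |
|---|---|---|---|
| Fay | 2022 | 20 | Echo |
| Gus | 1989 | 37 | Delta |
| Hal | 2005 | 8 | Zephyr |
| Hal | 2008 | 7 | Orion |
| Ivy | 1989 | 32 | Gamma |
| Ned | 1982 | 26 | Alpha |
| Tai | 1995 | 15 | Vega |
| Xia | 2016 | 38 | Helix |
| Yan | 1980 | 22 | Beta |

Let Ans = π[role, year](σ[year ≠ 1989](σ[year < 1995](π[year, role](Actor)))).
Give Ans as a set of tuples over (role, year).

π[year, role]: project onto (year, role) → {(1980, Beta), (1982, Alpha), (1989, Delta), (1989, Gamma), (1995, Vega), (2005, Zephyr), (2008, Orion), (2016, Helix), (2022, Echo)}
Filtering on year < 1995 leaves {(1980, Beta), (1982, Alpha), (1989, Delta), (1989, Gamma)}.
Filtering on year ≠ 1989 leaves {(1980, Beta), (1982, Alpha)}.
π[role, year]: project onto (role, year) → {(Alpha, 1982), (Beta, 1980)}

{(Alpha, 1982), (Beta, 1980)}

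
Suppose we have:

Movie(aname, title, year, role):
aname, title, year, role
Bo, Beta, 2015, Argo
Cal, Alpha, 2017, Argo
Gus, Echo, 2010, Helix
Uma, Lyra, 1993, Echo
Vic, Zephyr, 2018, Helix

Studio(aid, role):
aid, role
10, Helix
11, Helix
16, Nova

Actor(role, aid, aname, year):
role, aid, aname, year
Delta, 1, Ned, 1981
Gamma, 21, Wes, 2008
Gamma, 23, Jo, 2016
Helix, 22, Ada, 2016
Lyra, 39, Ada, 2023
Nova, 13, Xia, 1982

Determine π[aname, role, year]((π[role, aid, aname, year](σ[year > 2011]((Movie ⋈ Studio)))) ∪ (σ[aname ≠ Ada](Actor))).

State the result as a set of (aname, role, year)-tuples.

Movie ⋈ Studio (natural join on role): {(Gus, Echo, 2010, Helix, 10), (Gus, Echo, 2010, Helix, 11), (Vic, Zephyr, 2018, Helix, 10), (Vic, Zephyr, 2018, Helix, 11)}
Filtering on year > 2011 leaves {(Vic, Zephyr, 2018, Helix, 10), (Vic, Zephyr, 2018, Helix, 11)}.
Keep only column(s) role, aid, aname, year: {(Helix, 10, Vic, 2018), (Helix, 11, Vic, 2018)}
Filtering on aname ≠ Ada leaves {(Delta, 1, Ned, 1981), (Gamma, 21, Wes, 2008), (Gamma, 23, Jo, 2016), (Nova, 13, Xia, 1982)}.
Taking the union: {(Delta, 1, Ned, 1981), (Gamma, 21, Wes, 2008), (Gamma, 23, Jo, 2016), (Helix, 10, Vic, 2018), (Helix, 11, Vic, 2018), (Nova, 13, Xia, 1982)}
Keep only column(s) aname, role, year (1 duplicate(s) eliminated): {(Jo, Gamma, 2016), (Ned, Delta, 1981), (Vic, Helix, 2018), (Wes, Gamma, 2008), (Xia, Nova, 1982)}

{(Jo, Gamma, 2016), (Ned, Delta, 1981), (Vic, Helix, 2018), (Wes, Gamma, 2008), (Xia, Nova, 1982)}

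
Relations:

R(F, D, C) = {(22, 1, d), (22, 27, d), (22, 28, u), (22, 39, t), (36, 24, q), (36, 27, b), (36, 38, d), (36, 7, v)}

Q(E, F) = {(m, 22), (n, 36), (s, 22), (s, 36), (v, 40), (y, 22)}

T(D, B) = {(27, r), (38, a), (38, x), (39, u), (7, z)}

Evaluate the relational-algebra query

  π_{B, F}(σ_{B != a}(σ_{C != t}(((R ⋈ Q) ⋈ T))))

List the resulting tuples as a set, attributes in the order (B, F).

R ⋈ Q (natural join on F): {(22, 1, d, m), (22, 1, d, s), (22, 1, d, y), (22, 27, d, m), (22, 27, d, s), (22, 27, d, y), (22, 28, u, m), (22, 28, u, s), (22, 28, u, y), (22, 39, t, m), (22, 39, t, s), (22, 39, t, y), (36, 24, q, n), (36, 24, q, s), (36, 27, b, n), (36, 27, b, s), (36, 38, d, n), (36, 38, d, s), (36, 7, v, n), (36, 7, v, s)}
(R ⋈ Q) ⋈ T (natural join on D): {(22, 27, d, m, r), (22, 27, d, s, r), (22, 27, d, y, r), (22, 39, t, m, u), (22, 39, t, s, u), (22, 39, t, y, u), (36, 27, b, n, r), (36, 27, b, s, r), (36, 38, d, n, a), (36, 38, d, n, x), (36, 38, d, s, a), (36, 38, d, s, x), (36, 7, v, n, z), (36, 7, v, s, z)}
Selection C != t: {(22, 27, d, m, r), (22, 27, d, s, r), (22, 27, d, y, r), (36, 27, b, n, r), (36, 27, b, s, r), (36, 38, d, n, a), (36, 38, d, n, x), (36, 38, d, s, a), (36, 38, d, s, x), (36, 7, v, n, z), (36, 7, v, s, z)}
Selection B != a: {(22, 27, d, m, r), (22, 27, d, s, r), (22, 27, d, y, r), (36, 27, b, n, r), (36, 27, b, s, r), (36, 38, d, n, x), (36, 38, d, s, x), (36, 7, v, n, z), (36, 7, v, s, z)}
π[B, F]: project onto (B, F) (5 duplicate(s) eliminated) → {(r, 22), (r, 36), (x, 36), (z, 36)}

{(r, 22), (r, 36), (x, 36), (z, 36)}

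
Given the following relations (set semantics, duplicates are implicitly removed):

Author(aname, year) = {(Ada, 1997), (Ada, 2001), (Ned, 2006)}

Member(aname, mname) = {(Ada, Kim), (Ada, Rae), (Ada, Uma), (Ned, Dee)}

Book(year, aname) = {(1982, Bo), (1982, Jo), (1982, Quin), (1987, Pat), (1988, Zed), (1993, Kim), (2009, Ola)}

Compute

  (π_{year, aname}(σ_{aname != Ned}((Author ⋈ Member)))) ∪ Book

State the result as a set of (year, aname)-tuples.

{(1982, Bo), (1982, Jo), (1982, Quin), (1987, Pat), (1988, Zed), (1993, Kim), (1997, Ada), (2001, Ada), (2009, Ola)}

Author ⋈ Member (natural join on aname): {(Ada, 1997, Kim), (Ada, 1997, Rae), (Ada, 1997, Uma), (Ada, 2001, Kim), (Ada, 2001, Rae), (Ada, 2001, Uma), (Ned, 2006, Dee)}
σ[aname != Ned]: keep tuples satisfying aname != Ned → {(Ada, 1997, Kim), (Ada, 1997, Rae), (Ada, 1997, Uma), (Ada, 2001, Kim), (Ada, 2001, Rae), (Ada, 2001, Uma)}
Keep only column(s) year, aname (4 duplicate(s) eliminated): {(1997, Ada), (2001, Ada)}
Taking the union: {(1982, Bo), (1982, Jo), (1982, Quin), (1987, Pat), (1988, Zed), (1993, Kim), (1997, Ada), (2001, Ada), (2009, Ola)}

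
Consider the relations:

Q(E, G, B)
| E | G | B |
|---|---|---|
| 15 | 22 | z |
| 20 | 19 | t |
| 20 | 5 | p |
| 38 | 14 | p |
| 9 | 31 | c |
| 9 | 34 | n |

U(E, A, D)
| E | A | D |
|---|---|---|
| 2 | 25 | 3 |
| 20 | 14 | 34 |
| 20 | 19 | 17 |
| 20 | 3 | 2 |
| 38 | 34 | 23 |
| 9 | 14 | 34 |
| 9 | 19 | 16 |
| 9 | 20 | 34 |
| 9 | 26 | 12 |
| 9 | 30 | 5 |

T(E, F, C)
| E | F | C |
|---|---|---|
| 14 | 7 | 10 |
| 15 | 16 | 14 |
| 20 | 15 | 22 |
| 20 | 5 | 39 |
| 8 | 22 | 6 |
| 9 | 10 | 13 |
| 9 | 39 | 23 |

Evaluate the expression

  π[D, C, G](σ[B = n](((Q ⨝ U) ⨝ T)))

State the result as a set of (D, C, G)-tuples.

{(12, 13, 34), (12, 23, 34), (16, 13, 34), (16, 23, 34), (34, 13, 34), (34, 23, 34), (5, 13, 34), (5, 23, 34)}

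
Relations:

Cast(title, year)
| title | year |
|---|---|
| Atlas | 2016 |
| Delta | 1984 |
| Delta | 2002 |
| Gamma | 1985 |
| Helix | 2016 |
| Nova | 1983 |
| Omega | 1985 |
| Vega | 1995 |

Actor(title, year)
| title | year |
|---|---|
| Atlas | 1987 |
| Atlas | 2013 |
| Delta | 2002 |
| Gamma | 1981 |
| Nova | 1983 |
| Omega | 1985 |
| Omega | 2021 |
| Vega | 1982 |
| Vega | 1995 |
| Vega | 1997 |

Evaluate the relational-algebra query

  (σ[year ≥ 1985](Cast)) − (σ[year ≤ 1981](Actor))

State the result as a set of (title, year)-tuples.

{(Atlas, 2016), (Delta, 2002), (Gamma, 1985), (Helix, 2016), (Omega, 1985), (Vega, 1995)}

Selection year ≥ 1985: {(Atlas, 2016), (Delta, 2002), (Gamma, 1985), (Helix, 2016), (Omega, 1985), (Vega, 1995)}
Selection year ≤ 1981: {(Gamma, 1981)}
Difference: {(Atlas, 2016), (Delta, 2002), (Gamma, 1985), (Helix, 2016), (Omega, 1985), (Vega, 1995)} with {(Gamma, 1981)} → {(Atlas, 2016), (Delta, 2002), (Gamma, 1985), (Helix, 2016), (Omega, 1985), (Vega, 1995)}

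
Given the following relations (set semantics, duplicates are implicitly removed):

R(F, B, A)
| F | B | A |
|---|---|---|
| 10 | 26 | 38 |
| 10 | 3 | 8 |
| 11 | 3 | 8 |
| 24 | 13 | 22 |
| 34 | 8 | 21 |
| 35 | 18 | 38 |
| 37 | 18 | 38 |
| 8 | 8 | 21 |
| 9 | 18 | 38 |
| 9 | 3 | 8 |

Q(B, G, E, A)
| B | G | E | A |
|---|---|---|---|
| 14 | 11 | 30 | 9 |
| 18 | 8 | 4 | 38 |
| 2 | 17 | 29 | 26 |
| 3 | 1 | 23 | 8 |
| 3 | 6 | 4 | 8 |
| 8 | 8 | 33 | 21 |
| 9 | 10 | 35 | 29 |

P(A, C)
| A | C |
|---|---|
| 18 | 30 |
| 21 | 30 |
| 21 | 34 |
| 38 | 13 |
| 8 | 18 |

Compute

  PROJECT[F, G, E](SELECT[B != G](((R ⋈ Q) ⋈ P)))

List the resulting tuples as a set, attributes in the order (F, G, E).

R ⋈ Q (natural join on B, A): {(10, 3, 8, 1, 23), (10, 3, 8, 6, 4), (11, 3, 8, 1, 23), (11, 3, 8, 6, 4), (34, 8, 21, 8, 33), (35, 18, 38, 8, 4), (37, 18, 38, 8, 4), (8, 8, 21, 8, 33), (9, 18, 38, 8, 4), (9, 3, 8, 1, 23), (9, 3, 8, 6, 4)}
(R ⋈ Q) ⋈ P (natural join on A): {(10, 3, 8, 1, 23, 18), (10, 3, 8, 6, 4, 18), (11, 3, 8, 1, 23, 18), (11, 3, 8, 6, 4, 18), (34, 8, 21, 8, 33, 30), (34, 8, 21, 8, 33, 34), (35, 18, 38, 8, 4, 13), (37, 18, 38, 8, 4, 13), (8, 8, 21, 8, 33, 30), (8, 8, 21, 8, 33, 34), (9, 18, 38, 8, 4, 13), (9, 3, 8, 1, 23, 18), (9, 3, 8, 6, 4, 18)}
Selection B != G: {(10, 3, 8, 1, 23, 18), (10, 3, 8, 6, 4, 18), (11, 3, 8, 1, 23, 18), (11, 3, 8, 6, 4, 18), (35, 18, 38, 8, 4, 13), (37, 18, 38, 8, 4, 13), (9, 18, 38, 8, 4, 13), (9, 3, 8, 1, 23, 18), (9, 3, 8, 6, 4, 18)}
Keep only column(s) F, G, E: {(10, 1, 23), (10, 6, 4), (11, 1, 23), (11, 6, 4), (35, 8, 4), (37, 8, 4), (9, 1, 23), (9, 6, 4), (9, 8, 4)}

{(10, 1, 23), (10, 6, 4), (11, 1, 23), (11, 6, 4), (35, 8, 4), (37, 8, 4), (9, 1, 23), (9, 6, 4), (9, 8, 4)}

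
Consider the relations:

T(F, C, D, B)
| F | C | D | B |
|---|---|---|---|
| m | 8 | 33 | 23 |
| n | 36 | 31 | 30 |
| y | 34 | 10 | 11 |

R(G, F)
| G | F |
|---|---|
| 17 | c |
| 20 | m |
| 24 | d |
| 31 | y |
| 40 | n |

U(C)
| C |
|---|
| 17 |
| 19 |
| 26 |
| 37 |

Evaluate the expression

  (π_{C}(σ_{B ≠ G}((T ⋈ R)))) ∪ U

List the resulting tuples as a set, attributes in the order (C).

Joining T and R on F yields {(m, 8, 33, 23, 20), (n, 36, 31, 30, 40), (y, 34, 10, 11, 31)}.
Filtering on B ≠ G leaves {(m, 8, 33, 23, 20), (n, 36, 31, 30, 40), (y, 34, 10, 11, 31)}.
π[C]: project onto (C) → {34, 36, 8}
Union: {34, 36, 8} with {17, 19, 26, 37} → {17, 19, 26, 34, 36, 37, 8}

{17, 19, 26, 34, 36, 37, 8}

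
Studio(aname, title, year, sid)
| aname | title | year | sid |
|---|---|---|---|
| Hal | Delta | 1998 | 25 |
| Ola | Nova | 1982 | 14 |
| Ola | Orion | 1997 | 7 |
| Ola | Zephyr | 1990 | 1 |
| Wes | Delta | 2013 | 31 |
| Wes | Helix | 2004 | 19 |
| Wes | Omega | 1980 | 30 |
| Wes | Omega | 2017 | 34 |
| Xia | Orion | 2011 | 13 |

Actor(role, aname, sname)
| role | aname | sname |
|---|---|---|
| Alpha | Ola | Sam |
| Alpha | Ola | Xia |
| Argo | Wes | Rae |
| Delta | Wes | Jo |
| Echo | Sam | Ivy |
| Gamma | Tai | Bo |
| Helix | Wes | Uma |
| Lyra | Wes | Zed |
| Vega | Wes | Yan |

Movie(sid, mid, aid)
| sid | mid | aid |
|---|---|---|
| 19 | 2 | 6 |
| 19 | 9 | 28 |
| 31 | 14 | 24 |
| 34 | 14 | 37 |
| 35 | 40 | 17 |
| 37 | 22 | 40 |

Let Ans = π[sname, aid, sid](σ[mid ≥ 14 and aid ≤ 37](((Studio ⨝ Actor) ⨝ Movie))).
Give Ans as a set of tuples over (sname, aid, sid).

Natural join on aname: {(Ola, Nova, 1982, 14, Alpha, Sam), (Ola, Nova, 1982, 14, Alpha, Xia), (Ola, Orion, 1997, 7, Alpha, Sam), (Ola, Orion, 1997, 7, Alpha, Xia), (Ola, Zephyr, 1990, 1, Alpha, Sam), (Ola, Zephyr, 1990, 1, Alpha, Xia), (Wes, Delta, 2013, 31, Argo, Rae), (Wes, Delta, 2013, 31, Delta, Jo), (Wes, Delta, 2013, 31, Helix, Uma), (Wes, Delta, 2013, 31, Lyra, Zed), (Wes, Delta, 2013, 31, Vega, Yan), (Wes, Helix, 2004, 19, Argo, Rae), (Wes, Helix, 2004, 19, Delta, Jo), (Wes, Helix, 2004, 19, Helix, Uma), (Wes, Helix, 2004, 19, Lyra, Zed), (Wes, Helix, 2004, 19, Vega, Yan), (Wes, Omega, 1980, 30, Argo, Rae), (Wes, Omega, 1980, 30, Delta, Jo), (Wes, Omega, 1980, 30, Helix, Uma), (Wes, Omega, 1980, 30, Lyra, Zed), (Wes, Omega, 1980, 30, Vega, Yan), (Wes, Omega, 2017, 34, Argo, Rae), (Wes, Omega, 2017, 34, Delta, Jo), (Wes, Omega, 2017, 34, Helix, Uma), (Wes, Omega, 2017, 34, Lyra, Zed), (Wes, Omega, 2017, 34, Vega, Yan)}
Natural join on sid: {(Wes, Delta, 2013, 31, Argo, Rae, 14, 24), (Wes, Delta, 2013, 31, Delta, Jo, 14, 24), (Wes, Delta, 2013, 31, Helix, Uma, 14, 24), (Wes, Delta, 2013, 31, Lyra, Zed, 14, 24), (Wes, Delta, 2013, 31, Vega, Yan, 14, 24), (Wes, Helix, 2004, 19, Argo, Rae, 2, 6), (Wes, Helix, 2004, 19, Argo, Rae, 9, 28), (Wes, Helix, 2004, 19, Delta, Jo, 2, 6), (Wes, Helix, 2004, 19, Delta, Jo, 9, 28), (Wes, Helix, 2004, 19, Helix, Uma, 2, 6), (Wes, Helix, 2004, 19, Helix, Uma, 9, 28), (Wes, Helix, 2004, 19, Lyra, Zed, 2, 6), (Wes, Helix, 2004, 19, Lyra, Zed, 9, 28), (Wes, Helix, 2004, 19, Vega, Yan, 2, 6), (Wes, Helix, 2004, 19, Vega, Yan, 9, 28), (Wes, Omega, 2017, 34, Argo, Rae, 14, 37), (Wes, Omega, 2017, 34, Delta, Jo, 14, 37), (Wes, Omega, 2017, 34, Helix, Uma, 14, 37), (Wes, Omega, 2017, 34, Lyra, Zed, 14, 37), (Wes, Omega, 2017, 34, Vega, Yan, 14, 37)}
σ[mid ≥ 14 and aid ≤ 37]: keep tuples satisfying mid ≥ 14 and aid ≤ 37 → {(Wes, Delta, 2013, 31, Argo, Rae, 14, 24), (Wes, Delta, 2013, 31, Delta, Jo, 14, 24), (Wes, Delta, 2013, 31, Helix, Uma, 14, 24), (Wes, Delta, 2013, 31, Lyra, Zed, 14, 24), (Wes, Delta, 2013, 31, Vega, Yan, 14, 24), (Wes, Omega, 2017, 34, Argo, Rae, 14, 37), (Wes, Omega, 2017, 34, Delta, Jo, 14, 37), (Wes, Omega, 2017, 34, Helix, Uma, 14, 37), (Wes, Omega, 2017, 34, Lyra, Zed, 14, 37), (Wes, Omega, 2017, 34, Vega, Yan, 14, 37)}
Keep only column(s) sname, aid, sid: {(Jo, 24, 31), (Jo, 37, 34), (Rae, 24, 31), (Rae, 37, 34), (Uma, 24, 31), (Uma, 37, 34), (Yan, 24, 31), (Yan, 37, 34), (Zed, 24, 31), (Zed, 37, 34)}

{(Jo, 24, 31), (Jo, 37, 34), (Rae, 24, 31), (Rae, 37, 34), (Uma, 24, 31), (Uma, 37, 34), (Yan, 24, 31), (Yan, 37, 34), (Zed, 24, 31), (Zed, 37, 34)}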